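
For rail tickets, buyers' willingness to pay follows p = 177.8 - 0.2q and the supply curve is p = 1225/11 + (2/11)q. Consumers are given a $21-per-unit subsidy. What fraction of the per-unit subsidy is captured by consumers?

Consumer share = 11/21

Pre-subsidy: 177.8 - 0.2q = 1225/11 + (2/11)q gives q* = 174 and p* = 143.
With the rebate, buyers effectively pay pb = ps − 21, where ps is the price sellers receive.
On the curves, pb = 177.8 - 0.2q and ps = 1225/11 + (2/11)q; the wedge ps − pb = 21 gives 1225/11 + (2/11)q − (177.8 - 0.2q) = 21, so q' = 229.
Then pb = 177.8 − 0.2·229 = 132 and ps = 1225/11 + (2/11)·229 = 153.
Buyers' price falls by p* − pb = 143 − 132 = 11; sellers' price rises by ps − p* = 153 − 143 = 10.
So consumers capture 11/21 = 11/21 of each unit of subsidy.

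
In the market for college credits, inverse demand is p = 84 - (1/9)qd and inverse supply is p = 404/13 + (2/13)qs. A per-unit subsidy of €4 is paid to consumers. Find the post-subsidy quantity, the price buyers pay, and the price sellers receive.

q' = 6660/31; buyers pay 1864/31; sellers receive 1988/31

Pre-subsidy: 84 - (1/9)q = 404/13 + (2/13)q gives q* = 6192/31 and p* = 1916/31.
With the rebate, buyers effectively pay pb = ps − 4, where ps is the price sellers receive.
On the curves, pb = 84 - (1/9)q and ps = 404/13 + (2/13)q; the wedge ps − pb = 4 gives 404/13 + (2/13)q − (84 - (1/9)q) = 4, so q' = 6660/31.
Then pb = 84 − (1/9)·(6660/31) = 1864/31 and ps = 404/13 + (2/13)·(6660/31) = 1988/31.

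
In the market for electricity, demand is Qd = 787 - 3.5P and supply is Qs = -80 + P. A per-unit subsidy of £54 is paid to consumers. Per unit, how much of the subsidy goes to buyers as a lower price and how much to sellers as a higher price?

Pre-subsidy: 787 - 3.5P = -80 + P gives P* = 578/3, Q* = 338/3.
With the rebate, buyers effectively pay Pb = Ps − 54, where Ps is the price sellers receive.
Demand in terms of Ps becomes Qd = 787 − 3.5(Ps − 54) = 976 - 3.5Ps. Setting this equal to supply: 976 - 3.5Ps = -80 + Ps, so Ps = 704/3.
Buyers pay Pb = 704/3 − 54 = 542/3; Q' = -80 + 1·(704/3) = 464/3.
Buyers' price falls by P* − Pb = 578/3 − 542/3 = 12; sellers' price rises by Ps − P* = 704/3 − 578/3 = 42.

Buyers gain £12 per unit; sellers gain £42 per unit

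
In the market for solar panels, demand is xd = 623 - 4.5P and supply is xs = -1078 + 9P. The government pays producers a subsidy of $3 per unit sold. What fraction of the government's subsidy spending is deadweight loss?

DWL / government spending = 9/130

Pre-subsidy: 623 - 4.5P = -1078 + 9P gives P* = 126, x* = 56.
With the subsidy, sellers receive Ps = Pb + 3 for each unit, where Pb is the price buyers pay.
Supply in terms of Pb becomes xs = -1078 + 9(Pb + 3) = -1051 + 9Pb. Setting this equal to demand: 623 - 4.5Pb = -1051 + 9Pb, so Pb = 124.
Sellers receive Ps = 124 + 3 = 127; x' = 623 − 4.5·124 = 65.
ΔCS = ½(56 + 65)(126 − 124) = 121; ΔPS = ½(56 + 65)(127 − 126) = 60.5.
Government spending = 3 × 65 = 195.
DWL = ½ × 3 × (65 − 56) = 13.5; fraction = 13.5 / 195 = 9/130.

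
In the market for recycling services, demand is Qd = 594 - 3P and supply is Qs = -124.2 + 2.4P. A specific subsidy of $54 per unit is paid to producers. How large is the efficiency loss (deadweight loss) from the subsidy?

Pre-subsidy: 594 - 3P = -124.2 + 2.4P gives P* = 133, Q* = 195.
With the subsidy, sellers receive Ps = Pb + 54 for each unit, where Pb is the price buyers pay.
Supply in terms of Pb becomes Qs = -124.2 + 2.4(Pb + 54) = 5.4 + 2.4Pb. Setting this equal to demand: 594 - 3Pb = 5.4 + 2.4Pb, so Pb = 109.
Sellers receive Ps = 109 + 54 = 163; Q' = 594 − 3·109 = 267.
The subsidy expands output by 267 − 195 = 72 past the efficient level; on those units the gap between marginal cost and willingness to pay runs from 0 up to 54.
DWL = ½ × 54 × 72 = 1944.

Deadweight loss = $1944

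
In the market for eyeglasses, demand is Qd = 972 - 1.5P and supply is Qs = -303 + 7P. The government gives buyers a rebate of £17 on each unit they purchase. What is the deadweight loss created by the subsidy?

Pre-subsidy: 972 - 1.5P = -303 + 7P gives P* = 150, Q* = 747.
With the rebate, buyers effectively pay Pb = Ps − 17, where Ps is the price sellers receive.
Demand in terms of Ps becomes Qd = 972 − 1.5(Ps − 17) = 997.5 - 1.5Ps. Setting this equal to supply: 997.5 - 1.5Ps = -303 + 7Ps, so Ps = 153.
Buyers pay Pb = 153 − 17 = 136; Q' = -303 + 7·153 = 768.
The subsidy expands output by 768 − 747 = 21 past the efficient level; on those units the gap between marginal cost and willingness to pay runs from 0 up to 17.
DWL = ½ × 17 × 21 = 178.5.

Deadweight loss = £178.5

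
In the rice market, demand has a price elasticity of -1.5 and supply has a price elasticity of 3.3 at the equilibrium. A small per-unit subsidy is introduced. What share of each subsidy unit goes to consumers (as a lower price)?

Consumer share = 0.6875

For a small subsidy around the equilibrium, the benefit split depends on the relative slopes, which at a point are proportional to the elasticities.
Buyer share = εs/(εs + |εd|) = 3.3/(3.3 + 1.5) = 0.6875; seller share = |εd|/(εs + |εd|) = 0.3125.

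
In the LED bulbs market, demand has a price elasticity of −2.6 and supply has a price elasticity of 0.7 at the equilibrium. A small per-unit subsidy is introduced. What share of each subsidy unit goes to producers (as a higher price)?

For a small subsidy around the equilibrium, the benefit split depends on the relative slopes, which at a point are proportional to the elasticities.
Buyer share = εs/(εs + |εd|) = 0.7/(0.7 + 2.6) = 7/33; seller share = |εd|/(εs + |εd|) = 26/33.
So producers capture 26/33 of the subsidy.

Producer share = 26/33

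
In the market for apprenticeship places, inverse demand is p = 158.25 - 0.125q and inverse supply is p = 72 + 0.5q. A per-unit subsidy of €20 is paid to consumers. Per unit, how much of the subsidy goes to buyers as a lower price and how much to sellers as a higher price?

Buyers gain €4 per unit; sellers gain €16 per unit

Pre-subsidy: 158.25 - 0.125q = 72 + 0.5q gives q* = 138 and p* = 141.
With the rebate, buyers effectively pay pb = ps − 20, where ps is the price sellers receive.
On the curves, pb = 158.25 - 0.125q and ps = 72 + 0.5q; the wedge ps − pb = 20 gives 72 + 0.5q − (158.25 - 0.125q) = 20, so q' = 170.
Then pb = 158.25 − 0.125·170 = 137 and ps = 72 + 0.5·170 = 157.
Buyers' price falls by p* − pb = 141 − 137 = 4; sellers' price rises by ps − p* = 157 − 141 = 16.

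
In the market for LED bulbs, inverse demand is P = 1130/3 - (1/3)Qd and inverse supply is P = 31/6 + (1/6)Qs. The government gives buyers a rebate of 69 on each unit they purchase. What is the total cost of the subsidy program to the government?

Pre-subsidy: 1130/3 - (1/3)Q = 31/6 + (1/6)Q gives Q* = 743 and P* = 129.
With the rebate, buyers effectively pay Pb = Ps − 69, where Ps is the price sellers receive.
On the curves, Pb = 1130/3 - (1/3)Q and Ps = 31/6 + (1/6)Q; the wedge Ps − Pb = 69 gives 31/6 + (1/6)Q − (1130/3 - (1/3)Q) = 69, so Q' = 881.
Then Pb = 1130/3 − (1/3)·881 = 83 and Ps = 31/6 + (1/6)·881 = 152.
Government outlay = subsidy × quantity = 69 × 881 = 60789.

Government cost = 60789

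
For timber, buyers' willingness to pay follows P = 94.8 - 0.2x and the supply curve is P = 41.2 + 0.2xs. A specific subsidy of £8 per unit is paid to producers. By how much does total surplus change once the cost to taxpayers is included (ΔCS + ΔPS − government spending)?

Pre-subsidy: 94.8 - 0.2x = 41.2 + 0.2x gives x* = 134 and P* = 68.
With the subsidy, sellers receive Ps = Pb + 8 for each unit, where Pb is the price buyers pay.
On the curves, Pb = 94.8 - 0.2x and Ps = 41.2 + 0.2x; the wedge Ps − Pb = 8 gives 41.2 + 0.2x − (94.8 - 0.2x) = 8, so x' = 154.
Then Pb = 94.8 − 0.2·154 = 64 and Ps = 41.2 + 0.2·154 = 72.
ΔCS = ½(134 + 154)(68 − 64) = 576; ΔPS = ½(134 + 154)(72 − 68) = 576.
Government spending = 8 × 154 = 1232.
Net change = 576 + 576 − 1232 = -80. The loss equals the DWL triangle ½·8·20.

Net change in total surplus = -£80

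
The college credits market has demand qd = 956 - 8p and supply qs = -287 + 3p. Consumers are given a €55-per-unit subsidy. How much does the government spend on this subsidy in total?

Government cost = €9460

Pre-subsidy: 956 - 8p = -287 + 3p gives p* = 113, q* = 52.
With the rebate, buyers effectively pay pb = ps − 55, where ps is the price sellers receive.
Demand in terms of ps becomes qd = 956 − 8(ps − 55) = 1396 - 8ps. Setting this equal to supply: 1396 - 8ps = -287 + 3ps, so ps = 153.
Buyers pay pb = 153 − 55 = 98; q' = -287 + 3·153 = 172.
Government outlay = subsidy × quantity = 55 × 172 = 9460.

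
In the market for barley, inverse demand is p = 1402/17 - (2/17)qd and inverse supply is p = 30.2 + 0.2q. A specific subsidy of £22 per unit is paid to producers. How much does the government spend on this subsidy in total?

Pre-subsidy: 1402/17 - (2/17)q = 30.2 + 0.2q gives q* = 1481/9 and p* = 568/9.
With the subsidy, sellers receive ps = pb + 22 for each unit, where pb is the price buyers pay.
On the curves, pb = 1402/17 - (2/17)q and ps = 30.2 + 0.2q; the wedge ps − pb = 22 gives 30.2 + 0.2q − (1402/17 - (2/17)q) = 22, so q' = 6313/27.
Then pb = 1402/17 − (2/17)·(6313/27) = 1484/27 and ps = 30.2 + 0.2·(6313/27) = 2078/27.
Government outlay = subsidy × quantity = 22 × 6313/27 = 138886/27.

Government cost = 138886/27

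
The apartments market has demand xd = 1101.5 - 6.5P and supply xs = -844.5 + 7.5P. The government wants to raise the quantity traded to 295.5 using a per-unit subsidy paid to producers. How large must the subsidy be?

At x = 295.5, invert demand for the buyer price: Pb = (1101.5 − 295.5)/6.5 = 124; invert supply for the seller price: Ps = (295.5 − (-844.5))/7.5 = 152.
The subsidy must fill the gap: s = Ps − Pb = 152 − 124 = 28.

Required subsidy s = 28 per unit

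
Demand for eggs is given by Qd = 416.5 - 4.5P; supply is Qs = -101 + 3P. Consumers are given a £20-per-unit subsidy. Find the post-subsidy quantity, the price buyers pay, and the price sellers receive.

Q' = 142; buyers pay £61; sellers receive £81

Pre-subsidy: 416.5 - 4.5P = -101 + 3P gives P* = 69, Q* = 106.
With the rebate, buyers effectively pay Pb = Ps − 20, where Ps is the price sellers receive.
Demand in terms of Ps becomes Qd = 416.5 − 4.5(Ps − 20) = 506.5 - 4.5Ps. Setting this equal to supply: 506.5 - 4.5Ps = -101 + 3Ps, so Ps = 81.
Buyers pay Pb = 81 − 20 = 61; Q' = -101 + 3·81 = 142.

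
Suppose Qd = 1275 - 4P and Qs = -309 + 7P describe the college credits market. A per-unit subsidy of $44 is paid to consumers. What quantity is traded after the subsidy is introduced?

Pre-subsidy: 1275 - 4P = -309 + 7P gives P* = 144, Q* = 699.
With the rebate, buyers effectively pay Pb = Ps − 44, where Ps is the price sellers receive.
Demand in terms of Ps becomes Qd = 1275 − 4(Ps − 44) = 1451 - 4Ps. Setting this equal to supply: 1451 - 4Ps = -309 + 7Ps, so Ps = 160.
Buyers pay Pb = 160 − 44 = 116; Q' = -309 + 7·160 = 811.

Q' = 811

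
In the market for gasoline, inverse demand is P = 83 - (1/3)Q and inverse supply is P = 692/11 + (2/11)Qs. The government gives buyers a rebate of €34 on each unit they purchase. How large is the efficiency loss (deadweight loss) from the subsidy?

Deadweight loss = €1122

Pre-subsidy: 83 - (1/3)Q = 692/11 + (2/11)Q gives Q* = 39 and P* = 70.
With the rebate, buyers effectively pay Pb = Ps − 34, where Ps is the price sellers receive.
On the curves, Pb = 83 - (1/3)Q and Ps = 692/11 + (2/11)Q; the wedge Ps − Pb = 34 gives 692/11 + (2/11)Q − (83 - (1/3)Q) = 34, so Q' = 105.
Then Pb = 83 − (1/3)·105 = 48 and Ps = 692/11 + (2/11)·105 = 82.
The subsidy expands output by 105 − 39 = 66 past the efficient level; on those units the gap between marginal cost and willingness to pay runs from 0 up to 34.
DWL = ½ × 34 × 66 = 1122.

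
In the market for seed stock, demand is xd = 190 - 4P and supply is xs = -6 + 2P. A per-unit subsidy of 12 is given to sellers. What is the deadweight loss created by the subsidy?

Pre-subsidy: 190 - 4P = -6 + 2P gives P* = 98/3, x* = 178/3.
With the subsidy, sellers receive Ps = Pb + 12 for each unit, where Pb is the price buyers pay.
Supply in terms of Pb becomes xs = -6 + 2(Pb + 12) = 18 + 2Pb. Setting this equal to demand: 190 - 4Pb = 18 + 2Pb, so Pb = 86/3.
Sellers receive Ps = 86/3 + 12 = 122/3; x' = 190 − 4·(86/3) = 226/3.
The subsidy expands output by 226/3 − 178/3 = 16 past the efficient level; on those units the gap between marginal cost and willingness to pay runs from 0 up to 12.
DWL = ½ × 12 × 16 = 96.

Deadweight loss = 96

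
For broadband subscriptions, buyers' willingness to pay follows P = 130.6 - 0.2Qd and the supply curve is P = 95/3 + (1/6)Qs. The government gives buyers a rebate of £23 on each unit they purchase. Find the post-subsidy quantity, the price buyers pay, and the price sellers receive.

Q' = 3658/11; buyers pay 705/11; sellers receive 958/11

Pre-subsidy: 130.6 - 0.2Q = 95/3 + (1/6)Q gives Q* = 2968/11 and P* = 843/11.
With the rebate, buyers effectively pay Pb = Ps − 23, where Ps is the price sellers receive.
On the curves, Pb = 130.6 - 0.2Q and Ps = 95/3 + (1/6)Q; the wedge Ps − Pb = 23 gives 95/3 + (1/6)Q − (130.6 - 0.2Q) = 23, so Q' = 3658/11.
Then Pb = 130.6 − 0.2·(3658/11) = 705/11 and Ps = 95/3 + (1/6)·(3658/11) = 958/11.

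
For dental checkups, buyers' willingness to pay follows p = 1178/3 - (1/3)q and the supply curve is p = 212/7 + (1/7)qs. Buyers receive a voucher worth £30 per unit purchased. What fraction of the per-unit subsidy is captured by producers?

Producer share = 0.3

Pre-subsidy: 1178/3 - (1/3)q = 212/7 + (1/7)q gives q* = 761 and p* = 139.
With the rebate, buyers effectively pay pb = ps − 30, where ps is the price sellers receive.
On the curves, pb = 1178/3 - (1/3)q and ps = 212/7 + (1/7)q; the wedge ps − pb = 30 gives 212/7 + (1/7)q − (1178/3 - (1/3)q) = 30, so q' = 824.
Then pb = 1178/3 − (1/3)·824 = 118 and ps = 212/7 + (1/7)·824 = 148.
Buyers' price falls by p* − pb = 139 − 118 = 21; sellers' price rises by ps − p* = 148 − 139 = 9.
So producers capture 9/30 = 0.3 of each unit of subsidy.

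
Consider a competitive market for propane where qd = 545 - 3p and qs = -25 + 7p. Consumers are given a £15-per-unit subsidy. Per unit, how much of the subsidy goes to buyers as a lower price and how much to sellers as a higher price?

Buyers gain £10.5 per unit; sellers gain £4.5 per unit

Pre-subsidy: 545 - 3p = -25 + 7p gives p* = 57, q* = 374.
With the rebate, buyers effectively pay pb = ps − 15, where ps is the price sellers receive.
Demand in terms of ps becomes qd = 545 − 3(ps − 15) = 590 - 3ps. Setting this equal to supply: 590 - 3ps = -25 + 7ps, so ps = 61.5.
Buyers pay pb = 61.5 − 15 = 46.5; q' = -25 + 7·61.5 = 405.5.
Buyers' price falls by p* − pb = 57 − 46.5 = 10.5; sellers' price rises by ps − p* = 61.5 − 57 = 4.5.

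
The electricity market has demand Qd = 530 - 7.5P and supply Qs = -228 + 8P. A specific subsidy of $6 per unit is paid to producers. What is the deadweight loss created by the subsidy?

Pre-subsidy: 530 - 7.5P = -228 + 8P gives P* = 1516/31, Q* = 5060/31.
With the subsidy, sellers receive Ps = Pb + 6 for each unit, where Pb is the price buyers pay.
Supply in terms of Pb becomes Qs = -228 + 8(Pb + 6) = -180 + 8Pb. Setting this equal to demand: 530 - 7.5Pb = -180 + 8Pb, so Pb = 1420/31.
Sellers receive Ps = 1420/31 + 6 = 1606/31; Q' = 530 − 7.5·(1420/31) = 5780/31.
The subsidy expands output by 5780/31 − 5060/31 = 720/31 past the efficient level; on those units the gap between marginal cost and willingness to pay runs from 0 up to 6.
DWL = ½ × 6 × 720/31 = 2160/31.

Deadweight loss = 2160/31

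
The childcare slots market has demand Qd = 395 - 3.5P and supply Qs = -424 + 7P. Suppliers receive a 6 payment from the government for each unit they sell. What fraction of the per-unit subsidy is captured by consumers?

Consumer share = 2/3

Pre-subsidy: 395 - 3.5P = -424 + 7P gives P* = 78, Q* = 122.
With the subsidy, sellers receive Ps = Pb + 6 for each unit, where Pb is the price buyers pay.
Supply in terms of Pb becomes Qs = -424 + 7(Pb + 6) = -382 + 7Pb. Setting this equal to demand: 395 - 3.5Pb = -382 + 7Pb, so Pb = 74.
Sellers receive Ps = 74 + 6 = 80; Q' = 395 − 3.5·74 = 136.
Buyers' price falls by P* − Pb = 78 − 74 = 4; sellers' price rises by Ps − P* = 80 − 78 = 2.
So consumers capture 4/6 = 2/3 of each unit of subsidy.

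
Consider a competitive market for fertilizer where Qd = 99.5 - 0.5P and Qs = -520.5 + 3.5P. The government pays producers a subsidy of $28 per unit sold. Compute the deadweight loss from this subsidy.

Pre-subsidy: 99.5 - 0.5P = -520.5 + 3.5P gives P* = 155, Q* = 22.
With the subsidy, sellers receive Ps = Pb + 28 for each unit, where Pb is the price buyers pay.
Supply in terms of Pb becomes Qs = -520.5 + 3.5(Pb + 28) = -422.5 + 3.5Pb. Setting this equal to demand: 99.5 - 0.5Pb = -422.5 + 3.5Pb, so Pb = 130.5.
Sellers receive Ps = 130.5 + 28 = 158.5; Q' = 99.5 − 0.5·130.5 = 34.25.
The subsidy expands output by 34.25 − 22 = 12.25 past the efficient level; on those units the gap between marginal cost and willingness to pay runs from 0 up to 28.
DWL = ½ × 28 × 12.25 = 171.5.

Deadweight loss = $171.5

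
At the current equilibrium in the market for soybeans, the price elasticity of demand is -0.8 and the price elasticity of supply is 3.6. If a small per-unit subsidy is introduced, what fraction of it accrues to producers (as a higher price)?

For a small subsidy around the equilibrium, the benefit split depends on the relative slopes, which at a point are proportional to the elasticities.
Buyer share = εs/(εs + |εd|) = 3.6/(3.6 + 0.8) = 9/11; seller share = |εd|/(εs + |εd|) = 2/11.
So producers capture 2/11 of the subsidy.

Producer share = 2/11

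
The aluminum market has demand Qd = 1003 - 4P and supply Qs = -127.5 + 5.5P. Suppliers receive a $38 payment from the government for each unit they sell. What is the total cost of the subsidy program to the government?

Pre-subsidy: 1003 - 4P = -127.5 + 5.5P gives P* = 119, Q* = 527.
With the subsidy, sellers receive Ps = Pb + 38 for each unit, where Pb is the price buyers pay.
Supply in terms of Pb becomes Qs = -127.5 + 5.5(Pb + 38) = 81.5 + 5.5Pb. Setting this equal to demand: 1003 - 4Pb = 81.5 + 5.5Pb, so Pb = 97.
Sellers receive Ps = 97 + 38 = 135; Q' = 1003 − 4·97 = 615.
Government outlay = subsidy × quantity = 38 × 615 = 23370.

Government cost = $23370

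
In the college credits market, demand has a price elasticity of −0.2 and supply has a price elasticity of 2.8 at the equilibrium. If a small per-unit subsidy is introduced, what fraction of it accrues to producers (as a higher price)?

For a small subsidy around the equilibrium, the benefit split depends on the relative slopes, which at a point are proportional to the elasticities.
Buyer share = εs/(εs + |εd|) = 2.8/(2.8 + 0.2) = 14/15; seller share = |εd|/(εs + |εd|) = 1/15.
So producers capture 1/15 of the subsidy.

Producer share = 1/15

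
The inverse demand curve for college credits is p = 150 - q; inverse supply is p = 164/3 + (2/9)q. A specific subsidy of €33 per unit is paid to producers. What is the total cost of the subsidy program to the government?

Government cost = €3465

Pre-subsidy: 150 - q = 164/3 + (2/9)q gives q* = 78 and p* = 72.
With the subsidy, sellers receive ps = pb + 33 for each unit, where pb is the price buyers pay.
On the curves, pb = 150 - q and ps = 164/3 + (2/9)q; the wedge ps − pb = 33 gives 164/3 + (2/9)q − (150 - q) = 33, so q' = 105.
Then pb = 150 − 1·105 = 45 and ps = 164/3 + (2/9)·105 = 78.
Government outlay = subsidy × quantity = 33 × 105 = 3465.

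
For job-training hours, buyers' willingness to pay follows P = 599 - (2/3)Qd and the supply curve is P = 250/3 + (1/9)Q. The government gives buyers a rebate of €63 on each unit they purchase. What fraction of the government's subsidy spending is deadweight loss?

DWL / government spending = 27/496

Pre-subsidy: 599 - (2/3)Q = 250/3 + (1/9)Q gives Q* = 663 and P* = 157.
With the rebate, buyers effectively pay Pb = Ps − 63, where Ps is the price sellers receive.
On the curves, Pb = 599 - (2/3)Q and Ps = 250/3 + (1/9)Q; the wedge Ps − Pb = 63 gives 250/3 + (1/9)Q − (599 - (2/3)Q) = 63, so Q' = 744.
Then Pb = 599 − (2/3)·744 = 103 and Ps = 250/3 + (1/9)·744 = 166.
ΔCS = ½(663 + 744)(157 − 103) = 37989; ΔPS = ½(663 + 744)(166 − 157) = 6331.5.
Government spending = 63 × 744 = 46872.
DWL = ½ × 63 × (744 − 663) = 2551.5; fraction = 2551.5 / 46872 = 27/496.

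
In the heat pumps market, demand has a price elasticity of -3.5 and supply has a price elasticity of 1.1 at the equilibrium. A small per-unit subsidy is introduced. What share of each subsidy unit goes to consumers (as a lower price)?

Consumer share = 11/46

For a small subsidy around the equilibrium, the benefit split depends on the relative slopes, which at a point are proportional to the elasticities.
Buyer share = εs/(εs + |εd|) = 1.1/(1.1 + 3.5) = 11/46; seller share = |εd|/(εs + |εd|) = 35/46.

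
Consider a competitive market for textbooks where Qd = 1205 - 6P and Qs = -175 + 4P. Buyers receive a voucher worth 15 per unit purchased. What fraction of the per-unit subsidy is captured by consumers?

Consumer share = 0.4

Pre-subsidy: 1205 - 6P = -175 + 4P gives P* = 138, Q* = 377.
With the rebate, buyers effectively pay Pb = Ps − 15, where Ps is the price sellers receive.
Demand in terms of Ps becomes Qd = 1205 − 6(Ps − 15) = 1295 - 6Ps. Setting this equal to supply: 1295 - 6Ps = -175 + 4Ps, so Ps = 147.
Buyers pay Pb = 147 − 15 = 132; Q' = -175 + 4·147 = 413.
Buyers' price falls by P* − Pb = 138 − 132 = 6; sellers' price rises by Ps − P* = 147 − 138 = 9.
So consumers capture 6/15 = 0.4 of each unit of subsidy.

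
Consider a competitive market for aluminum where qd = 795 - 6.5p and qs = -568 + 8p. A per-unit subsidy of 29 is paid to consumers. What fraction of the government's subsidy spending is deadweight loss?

Pre-subsidy: 795 - 6.5p = -568 + 8p gives p* = 94, q* = 184.
With the rebate, buyers effectively pay pb = ps − 29, where ps is the price sellers receive.
Demand in terms of ps becomes qd = 795 − 6.5(ps − 29) = 983.5 - 6.5ps. Setting this equal to supply: 983.5 - 6.5ps = -568 + 8ps, so ps = 107.
Buyers pay pb = 107 − 29 = 78; q' = -568 + 8·107 = 288.
ΔCS = ½(184 + 288)(94 − 78) = 3776; ΔPS = ½(184 + 288)(107 − 94) = 3068.
Government spending = 29 × 288 = 8352.
DWL = ½ × 29 × (288 − 184) = 1508; fraction = 1508 / 8352 = 13/72.

DWL / government spending = 13/72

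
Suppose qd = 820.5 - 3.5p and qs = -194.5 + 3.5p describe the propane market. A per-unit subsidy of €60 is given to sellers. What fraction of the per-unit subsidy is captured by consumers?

Pre-subsidy: 820.5 - 3.5p = -194.5 + 3.5p gives p* = 145, q* = 313.
With the subsidy, sellers receive ps = pb + 60 for each unit, where pb is the price buyers pay.
Supply in terms of pb becomes qs = -194.5 + 3.5(pb + 60) = 15.5 + 3.5pb. Setting this equal to demand: 820.5 - 3.5pb = 15.5 + 3.5pb, so pb = 115.
Sellers receive ps = 115 + 60 = 175; q' = 820.5 − 3.5·115 = 418.
Buyers' price falls by p* − pb = 145 − 115 = 30; sellers' price rises by ps − p* = 175 − 145 = 30.
So consumers capture 30/60 = 0.5 of each unit of subsidy.

Consumer share = 0.5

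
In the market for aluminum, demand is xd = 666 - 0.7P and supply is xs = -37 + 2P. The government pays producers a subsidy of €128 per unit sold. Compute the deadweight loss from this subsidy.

Deadweight loss = 114688/27

Pre-subsidy: 666 - 0.7P = -37 + 2P gives P* = 7030/27, x* = 13061/27.
With the subsidy, sellers receive Ps = Pb + 128 for each unit, where Pb is the price buyers pay.
Supply in terms of Pb becomes xs = -37 + 2(Pb + 128) = 219 + 2Pb. Setting this equal to demand: 666 - 0.7Pb = 219 + 2Pb, so Pb = 1490/9.
Sellers receive Ps = 1490/9 + 128 = 2642/9; x' = 666 − 0.7·(1490/9) = 4951/9.
The subsidy expands output by 4951/9 − 13061/27 = 1792/27 past the efficient level; on those units the gap between marginal cost and willingness to pay runs from 0 up to 128.
DWL = ½ × 128 × 1792/27 = 114688/27.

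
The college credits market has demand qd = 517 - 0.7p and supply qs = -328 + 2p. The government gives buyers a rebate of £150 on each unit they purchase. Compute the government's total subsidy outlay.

Government cost = 507200/9

Pre-subsidy: 517 - 0.7p = -328 + 2p gives p* = 8450/27, q* = 8044/27.
With the rebate, buyers effectively pay pb = ps − 150, where ps is the price sellers receive.
Demand in terms of ps becomes qd = 517 − 0.7(ps − 150) = 622 - 0.7ps. Setting this equal to supply: 622 - 0.7ps = -328 + 2ps, so ps = 9500/27.
Buyers pay pb = 9500/27 − 150 = 5450/27; q' = -328 + 2·(9500/27) = 10144/27.
Government outlay = subsidy × quantity = 150 × 10144/27 = 507200/9.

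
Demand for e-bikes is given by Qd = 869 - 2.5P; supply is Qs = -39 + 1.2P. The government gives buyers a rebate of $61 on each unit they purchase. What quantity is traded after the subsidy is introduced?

Q' = 11283/37

Pre-subsidy: 869 - 2.5P = -39 + 1.2P gives P* = 9080/37, Q* = 9453/37.
With the rebate, buyers effectively pay Pb = Ps − 61, where Ps is the price sellers receive.
Demand in terms of Ps becomes Qd = 869 − 2.5(Ps − 61) = 1021.5 - 2.5Ps. Setting this equal to supply: 1021.5 - 2.5Ps = -39 + 1.2Ps, so Ps = 10605/37.
Buyers pay Pb = 10605/37 − 61 = 8348/37; Q' = -39 + 1.2·(10605/37) = 11283/37.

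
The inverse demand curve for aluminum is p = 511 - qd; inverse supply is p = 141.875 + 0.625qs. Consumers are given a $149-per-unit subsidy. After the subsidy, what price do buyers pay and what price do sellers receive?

Pre-subsidy: 511 - q = 141.875 + 0.625q gives q* = 2953/13 and p* = 3690/13.
With the rebate, buyers effectively pay pb = ps − 149, where ps is the price sellers receive.
On the curves, pb = 511 - q and ps = 141.875 + 0.625q; the wedge ps − pb = 149 gives 141.875 + 0.625q − (511 - q) = 149, so q' = 4145/13.
Then pb = 511 − 1·(4145/13) = 2498/13 and ps = 141.875 + 0.625·(4145/13) = 4435/13.

Buyers pay 2498/13; sellers receive 4435/13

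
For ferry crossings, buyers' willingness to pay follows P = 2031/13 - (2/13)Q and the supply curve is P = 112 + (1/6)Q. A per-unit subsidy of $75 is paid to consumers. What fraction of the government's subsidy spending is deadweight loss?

Pre-subsidy: 2031/13 - (2/13)Q = 112 + (1/6)Q gives Q* = 138 and P* = 135.
With the rebate, buyers effectively pay Pb = Ps − 75, where Ps is the price sellers receive.
On the curves, Pb = 2031/13 - (2/13)Q and Ps = 112 + (1/6)Q; the wedge Ps − Pb = 75 gives 112 + (1/6)Q − (2031/13 - (2/13)Q) = 75, so Q' = 372.
Then Pb = 2031/13 − (2/13)·372 = 99 and Ps = 112 + (1/6)·372 = 174.
ΔCS = ½(138 + 372)(135 − 99) = 9180; ΔPS = ½(138 + 372)(174 − 135) = 9945.
Government spending = 75 × 372 = 27900.
DWL = ½ × 75 × (372 − 138) = 8775; fraction = 8775 / 27900 = 39/124.

DWL / government spending = 39/124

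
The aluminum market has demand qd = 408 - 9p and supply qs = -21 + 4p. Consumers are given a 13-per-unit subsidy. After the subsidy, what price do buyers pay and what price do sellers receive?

Buyers pay 29; sellers receive 42

Pre-subsidy: 408 - 9p = -21 + 4p gives p* = 33, q* = 111.
With the rebate, buyers effectively pay pb = ps − 13, where ps is the price sellers receive.
Demand in terms of ps becomes qd = 408 − 9(ps − 13) = 525 - 9ps. Setting this equal to supply: 525 - 9ps = -21 + 4ps, so ps = 42.
Buyers pay pb = 42 − 13 = 29; q' = -21 + 4·42 = 147.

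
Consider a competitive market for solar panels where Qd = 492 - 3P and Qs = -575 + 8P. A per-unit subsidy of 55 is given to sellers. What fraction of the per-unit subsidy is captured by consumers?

Pre-subsidy: 492 - 3P = -575 + 8P gives P* = 97, Q* = 201.
With the subsidy, sellers receive Ps = Pb + 55 for each unit, where Pb is the price buyers pay.
Supply in terms of Pb becomes Qs = -575 + 8(Pb + 55) = -135 + 8Pb. Setting this equal to demand: 492 - 3Pb = -135 + 8Pb, so Pb = 57.
Sellers receive Ps = 57 + 55 = 112; Q' = 492 − 3·57 = 321.
Buyers' price falls by P* − Pb = 97 − 57 = 40; sellers' price rises by Ps − P* = 112 − 97 = 15.
So consumers capture 40/55 = 8/11 of each unit of subsidy.

Consumer share = 8/11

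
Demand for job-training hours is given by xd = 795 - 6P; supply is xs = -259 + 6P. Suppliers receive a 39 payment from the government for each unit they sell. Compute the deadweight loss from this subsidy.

Pre-subsidy: 795 - 6P = -259 + 6P gives P* = 527/6, x* = 268.
With the subsidy, sellers receive Ps = Pb + 39 for each unit, where Pb is the price buyers pay.
Supply in terms of Pb becomes xs = -259 + 6(Pb + 39) = -25 + 6Pb. Setting this equal to demand: 795 - 6Pb = -25 + 6Pb, so Pb = 205/3.
Sellers receive Ps = 205/3 + 39 = 322/3; x' = 795 − 6·(205/3) = 385.
The subsidy expands output by 385 − 268 = 117 past the efficient level; on those units the gap between marginal cost and willingness to pay runs from 0 up to 39.
DWL = ½ × 39 × 117 = 2281.5.

Deadweight loss = 2281.5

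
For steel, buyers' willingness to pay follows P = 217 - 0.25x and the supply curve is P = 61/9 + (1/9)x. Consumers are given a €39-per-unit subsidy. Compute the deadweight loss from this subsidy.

Pre-subsidy: 217 - 0.25x = 61/9 + (1/9)x gives x* = 7568/13 and P* = 929/13.
With the rebate, buyers effectively pay Pb = Ps − 39, where Ps is the price sellers receive.
On the curves, Pb = 217 - 0.25x and Ps = 61/9 + (1/9)x; the wedge Ps − Pb = 39 gives 61/9 + (1/9)x − (217 - 0.25x) = 39, so x' = 8972/13.
Then Pb = 217 − 0.25·(8972/13) = 578/13 and Ps = 61/9 + (1/9)·(8972/13) = 1085/13.
The subsidy expands output by 8972/13 − 7568/13 = 108 past the efficient level; on those units the gap between marginal cost and willingness to pay runs from 0 up to 39.
DWL = ½ × 39 × 108 = 2106.

Deadweight loss = €2106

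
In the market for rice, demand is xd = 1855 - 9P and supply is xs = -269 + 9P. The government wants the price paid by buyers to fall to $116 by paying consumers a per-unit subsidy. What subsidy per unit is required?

At a buyer price of 116, quantity demanded is 1855 − 9·116 = 811.
Sellers supply 811 only when they receive Ps with -269 + 9·Ps = 811, i.e. Ps = 120.
s = Ps − Pb = 120 − 116 = 4.

Required subsidy s = $4 per unit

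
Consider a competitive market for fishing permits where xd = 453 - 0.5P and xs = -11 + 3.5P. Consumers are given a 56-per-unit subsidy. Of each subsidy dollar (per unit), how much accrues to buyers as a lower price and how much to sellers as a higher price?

Buyers gain 49 per unit; sellers gain 7 per unit

Pre-subsidy: 453 - 0.5P = -11 + 3.5P gives P* = 116, x* = 395.
With the rebate, buyers effectively pay Pb = Ps − 56, where Ps is the price sellers receive.
Demand in terms of Ps becomes xd = 453 − 0.5(Ps − 56) = 481 - 0.5Ps. Setting this equal to supply: 481 - 0.5Ps = -11 + 3.5Ps, so Ps = 123.
Buyers pay Pb = 123 − 56 = 67; x' = -11 + 3.5·123 = 419.5.
Buyers' price falls by P* − Pb = 116 − 67 = 49; sellers' price rises by Ps − P* = 123 − 116 = 7.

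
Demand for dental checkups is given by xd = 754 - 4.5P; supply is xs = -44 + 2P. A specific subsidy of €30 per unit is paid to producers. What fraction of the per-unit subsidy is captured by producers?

Pre-subsidy: 754 - 4.5P = -44 + 2P gives P* = 1596/13, x* = 2620/13.
With the subsidy, sellers receive Ps = Pb + 30 for each unit, where Pb is the price buyers pay.
Supply in terms of Pb becomes xs = -44 + 2(Pb + 30) = 16 + 2Pb. Setting this equal to demand: 754 - 4.5Pb = 16 + 2Pb, so Pb = 1476/13.
Sellers receive Ps = 1476/13 + 30 = 1866/13; x' = 754 − 4.5·(1476/13) = 3160/13.
Buyers' price falls by P* − Pb = 1596/13 − 1476/13 = 120/13; sellers' price rises by Ps − P* = 1866/13 − 1596/13 = 270/13.
So producers capture (270/13)/30 = 9/13 of each unit of subsidy.

Producer share = 9/13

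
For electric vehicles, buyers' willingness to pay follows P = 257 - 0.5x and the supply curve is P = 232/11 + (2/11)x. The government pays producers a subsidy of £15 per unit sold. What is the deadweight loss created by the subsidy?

Deadweight loss = £165

Pre-subsidy: 257 - 0.5x = 232/11 + (2/11)x gives x* = 346 and P* = 84.
With the subsidy, sellers receive Ps = Pb + 15 for each unit, where Pb is the price buyers pay.
On the curves, Pb = 257 - 0.5x and Ps = 232/11 + (2/11)x; the wedge Ps − Pb = 15 gives 232/11 + (2/11)x − (257 - 0.5x) = 15, so x' = 368.
Then Pb = 257 − 0.5·368 = 73 and Ps = 232/11 + (2/11)·368 = 88.
The subsidy expands output by 368 − 346 = 22 past the efficient level; on those units the gap between marginal cost and willingness to pay runs from 0 up to 15.
DWL = ½ × 15 × 22 = 165.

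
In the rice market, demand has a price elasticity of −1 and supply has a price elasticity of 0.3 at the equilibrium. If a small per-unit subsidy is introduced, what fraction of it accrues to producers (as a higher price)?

Producer share = 10/13

For a small subsidy around the equilibrium, the benefit split depends on the relative slopes, which at a point are proportional to the elasticities.
Buyer share = εs/(εs + |εd|) = 0.3/(0.3 + 1) = 3/13; seller share = |εd|/(εs + |εd|) = 10/13.
So producers capture 10/13 of the subsidy.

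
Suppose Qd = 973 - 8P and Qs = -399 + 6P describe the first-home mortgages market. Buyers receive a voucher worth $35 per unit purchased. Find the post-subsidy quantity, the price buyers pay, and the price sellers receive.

Pre-subsidy: 973 - 8P = -399 + 6P gives P* = 98, Q* = 189.
With the rebate, buyers effectively pay Pb = Ps − 35, where Ps is the price sellers receive.
Demand in terms of Ps becomes Qd = 973 − 8(Ps − 35) = 1253 - 8Ps. Setting this equal to supply: 1253 - 8Ps = -399 + 6Ps, so Ps = 118.
Buyers pay Pb = 118 − 35 = 83; Q' = -399 + 6·118 = 309.

Q' = 309; buyers pay $83; sellers receive $118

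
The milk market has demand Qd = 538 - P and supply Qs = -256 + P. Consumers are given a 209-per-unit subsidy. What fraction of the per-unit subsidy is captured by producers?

Producer share = 0.5

Pre-subsidy: 538 - P = -256 + P gives P* = 397, Q* = 141.
With the rebate, buyers effectively pay Pb = Ps − 209, where Ps is the price sellers receive.
Demand in terms of Ps becomes Qd = 538 − 1(Ps − 209) = 747 - Ps. Setting this equal to supply: 747 - Ps = -256 + Ps, so Ps = 501.5.
Buyers pay Pb = 501.5 − 209 = 292.5; Q' = -256 + 1·501.5 = 245.5.
Buyers' price falls by P* − Pb = 397 − 292.5 = 104.5; sellers' price rises by Ps − P* = 501.5 − 397 = 104.5.
So producers capture 104.5/209 = 0.5 of each unit of subsidy.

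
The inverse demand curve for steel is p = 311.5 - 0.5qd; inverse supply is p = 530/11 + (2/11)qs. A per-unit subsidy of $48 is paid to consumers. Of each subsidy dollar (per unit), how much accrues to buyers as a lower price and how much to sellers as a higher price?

Buyers gain $35.2 per unit; sellers gain $12.8 per unit

Pre-subsidy: 311.5 - 0.5q = 530/11 + (2/11)q gives q* = 386.2 and p* = 118.4.
With the rebate, buyers effectively pay pb = ps − 48, where ps is the price sellers receive.
On the curves, pb = 311.5 - 0.5q and ps = 530/11 + (2/11)q; the wedge ps − pb = 48 gives 530/11 + (2/11)q − (311.5 - 0.5q) = 48, so q' = 456.6.
Then pb = 311.5 − 0.5·456.6 = 83.2 and ps = 530/11 + (2/11)·456.6 = 131.2.
Buyers' price falls by p* − pb = 118.4 − 83.2 = 35.2; sellers' price rises by ps − p* = 131.2 − 118.4 = 12.8.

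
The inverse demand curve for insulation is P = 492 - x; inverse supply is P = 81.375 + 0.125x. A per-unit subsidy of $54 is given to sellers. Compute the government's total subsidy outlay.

Pre-subsidy: 492 - x = 81.375 + 0.125x gives x* = 365 and P* = 127.
With the subsidy, sellers receive Ps = Pb + 54 for each unit, where Pb is the price buyers pay.
On the curves, Pb = 492 - x and Ps = 81.375 + 0.125x; the wedge Ps − Pb = 54 gives 81.375 + 0.125x − (492 - x) = 54, so x' = 413.
Then Pb = 492 − 1·413 = 79 and Ps = 81.375 + 0.125·413 = 133.
Government outlay = subsidy × quantity = 54 × 413 = 22302.

Government cost = $22302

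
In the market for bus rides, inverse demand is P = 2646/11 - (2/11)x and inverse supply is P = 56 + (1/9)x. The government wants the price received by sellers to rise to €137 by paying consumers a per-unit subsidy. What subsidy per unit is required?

Required subsidy s = €29 per unit

At a seller price of 137, quantity supplied is -504 + 9·137 = 729.
Buyers absorb 729 only when they pay Pb = 2646/11 − (2/11)·729 = 108.
s = Ps − Pb = 137 − 108 = 29.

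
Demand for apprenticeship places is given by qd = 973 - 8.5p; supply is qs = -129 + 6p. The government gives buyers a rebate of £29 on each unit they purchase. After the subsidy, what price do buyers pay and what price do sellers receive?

Buyers pay £64; sellers receive £93

Pre-subsidy: 973 - 8.5p = -129 + 6p gives p* = 76, q* = 327.
With the rebate, buyers effectively pay pb = ps − 29, where ps is the price sellers receive.
Demand in terms of ps becomes qd = 973 − 8.5(ps − 29) = 1219.5 - 8.5ps. Setting this equal to supply: 1219.5 - 8.5ps = -129 + 6ps, so ps = 93.
Buyers pay pb = 93 − 29 = 64; q' = -129 + 6·93 = 429.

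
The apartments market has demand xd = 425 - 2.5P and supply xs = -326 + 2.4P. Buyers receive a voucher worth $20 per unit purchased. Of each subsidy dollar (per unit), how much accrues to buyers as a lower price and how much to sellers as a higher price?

Pre-subsidy: 425 - 2.5P = -326 + 2.4P gives P* = 7510/49, x* = 2050/49.
With the rebate, buyers effectively pay Pb = Ps − 20, where Ps is the price sellers receive.
Demand in terms of Ps becomes xd = 425 − 2.5(Ps − 20) = 475 - 2.5Ps. Setting this equal to supply: 475 - 2.5Ps = -326 + 2.4Ps, so Ps = 8010/49.
Buyers pay Pb = 8010/49 − 20 = 7030/49; x' = -326 + 2.4·(8010/49) = 3250/49.
Buyers' price falls by P* − Pb = 7510/49 − 7030/49 = 480/49; sellers' price rises by Ps − P* = 8010/49 − 7510/49 = 500/49.

Buyers gain 480/49 per unit; sellers gain 500/49 per unit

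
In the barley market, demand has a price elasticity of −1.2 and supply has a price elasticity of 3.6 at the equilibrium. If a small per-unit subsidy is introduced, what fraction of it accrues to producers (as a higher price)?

For a small subsidy around the equilibrium, the benefit split depends on the relative slopes, which at a point are proportional to the elasticities.
Buyer share = εs/(εs + |εd|) = 3.6/(3.6 + 1.2) = 0.75; seller share = |εd|/(εs + |εd|) = 0.25.
So producers capture 0.25 of the subsidy.

Producer share = 0.25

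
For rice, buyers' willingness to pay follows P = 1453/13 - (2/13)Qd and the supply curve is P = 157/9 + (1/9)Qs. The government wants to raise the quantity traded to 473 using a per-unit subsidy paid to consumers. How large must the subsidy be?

Required subsidy s = 31 per unit

At Q = 473, from the demand curve buyers pay Pb = 1453/13 − (2/13)·473 = 39; from the supply curve sellers need Ps = 157/9 + (1/9)·473 = 70.
The subsidy must fill the gap: s = Ps − Pb = 70 − 39 = 31.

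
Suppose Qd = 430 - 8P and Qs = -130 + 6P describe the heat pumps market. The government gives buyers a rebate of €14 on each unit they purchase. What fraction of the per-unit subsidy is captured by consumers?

Consumer share = 3/7

Pre-subsidy: 430 - 8P = -130 + 6P gives P* = 40, Q* = 110.
With the rebate, buyers effectively pay Pb = Ps − 14, where Ps is the price sellers receive.
Demand in terms of Ps becomes Qd = 430 − 8(Ps − 14) = 542 - 8Ps. Setting this equal to supply: 542 - 8Ps = -130 + 6Ps, so Ps = 48.
Buyers pay Pb = 48 − 14 = 34; Q' = -130 + 6·48 = 158.
Buyers' price falls by P* − Pb = 40 − 34 = 6; sellers' price rises by Ps − P* = 48 − 40 = 8.
So consumers capture 6/14 = 3/7 of each unit of subsidy.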